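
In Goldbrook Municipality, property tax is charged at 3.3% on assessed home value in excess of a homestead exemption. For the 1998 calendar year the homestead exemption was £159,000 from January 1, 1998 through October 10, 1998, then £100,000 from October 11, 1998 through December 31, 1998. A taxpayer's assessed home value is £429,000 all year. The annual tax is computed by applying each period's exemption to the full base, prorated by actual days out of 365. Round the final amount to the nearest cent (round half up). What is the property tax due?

January 1 – October 10, 1998: 283 days, exemption £159,000 → (£429,000 − £159,000) × 3.3% × 283/365 = £6,908.3014
October 11 – December 31, 1998: 82 days, exemption £100,000 → (£429,000 − £100,000) × 3.3% × 82/365 = £2,439.1068
Total = £9,347.4082

£9,347.41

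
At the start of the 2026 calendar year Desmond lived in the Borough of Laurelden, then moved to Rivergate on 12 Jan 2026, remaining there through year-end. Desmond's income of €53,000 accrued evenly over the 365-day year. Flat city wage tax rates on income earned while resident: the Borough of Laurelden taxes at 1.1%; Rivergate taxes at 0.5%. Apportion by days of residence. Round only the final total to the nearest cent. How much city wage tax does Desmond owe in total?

€274.58

The Borough of Laurelden, 1 Jan – 11 Jan 2026: 11 days → €53,000 × 1.1% × 11/365 = €17.5699
Rivergate, 12 Jan – 31 Dec 2026: 354 days → €53,000 × 0.5% × 354/365 = €257.0137
Total = €274.5836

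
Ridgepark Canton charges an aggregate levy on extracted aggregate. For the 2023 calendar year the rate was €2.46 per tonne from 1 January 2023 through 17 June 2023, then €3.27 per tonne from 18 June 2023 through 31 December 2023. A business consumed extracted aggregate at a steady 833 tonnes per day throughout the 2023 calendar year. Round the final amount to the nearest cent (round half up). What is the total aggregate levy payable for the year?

1 January – 17 June 2023: 168 days × 833 tonnes/day = 139,944 tonnes at €2.46/tonne → €344,262.24
18 June – 31 December 2023: 197 days × 833 tonnes/day = 164,101 tonnes at €3.27/tonne → €536,610.27

€880,872.51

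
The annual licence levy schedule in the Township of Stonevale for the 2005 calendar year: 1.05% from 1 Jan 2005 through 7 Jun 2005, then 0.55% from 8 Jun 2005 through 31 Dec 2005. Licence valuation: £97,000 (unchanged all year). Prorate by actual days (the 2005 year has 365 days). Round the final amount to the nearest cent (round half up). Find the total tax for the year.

£743.45

1 Jan – 7 Jun 2005: 158 days at 1.05% → £97,000 × 1.05% × 158/365 = £440.8849
8 Jun – 31 Dec 2005: 207 days at 0.55% → £97,000 × 0.55% × 207/365 = £302.5603
Total = £743.4452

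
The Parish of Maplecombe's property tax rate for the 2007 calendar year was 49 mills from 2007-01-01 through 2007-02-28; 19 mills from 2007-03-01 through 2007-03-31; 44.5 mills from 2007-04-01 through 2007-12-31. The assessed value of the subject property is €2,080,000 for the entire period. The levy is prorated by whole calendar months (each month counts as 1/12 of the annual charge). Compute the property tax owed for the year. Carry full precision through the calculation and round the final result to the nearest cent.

€89,700.00

2007-01-01 to 2007-02-28: 2 months at 49 mills → €2,080,000 × 4.9% × 2/12 = €16,986.6667
2007-03-01 to 2007-03-31: 1 month at 19 mills → €2,080,000 × 1.9% × 1/12 = €3,293.3333
2007-04-01 to 2007-12-31: 9 months at 44.5 mills → €2,080,000 × 4.45% × 9/12 = €69,420.0000
Total = €89,700.0000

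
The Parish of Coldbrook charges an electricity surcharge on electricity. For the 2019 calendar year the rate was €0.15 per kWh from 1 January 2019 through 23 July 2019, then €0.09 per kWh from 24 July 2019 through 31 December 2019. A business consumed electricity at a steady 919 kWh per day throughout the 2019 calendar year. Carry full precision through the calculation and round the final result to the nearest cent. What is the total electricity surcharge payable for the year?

1 January – 23 July 2019: 204 days × 919 kWh/day = 187,476 kWh at €0.15/kWh → €28,121.40
24 July – 31 December 2019: 161 days × 919 kWh/day = 147,959 kWh at €0.09/kWh → €13,316.31

€41,437.71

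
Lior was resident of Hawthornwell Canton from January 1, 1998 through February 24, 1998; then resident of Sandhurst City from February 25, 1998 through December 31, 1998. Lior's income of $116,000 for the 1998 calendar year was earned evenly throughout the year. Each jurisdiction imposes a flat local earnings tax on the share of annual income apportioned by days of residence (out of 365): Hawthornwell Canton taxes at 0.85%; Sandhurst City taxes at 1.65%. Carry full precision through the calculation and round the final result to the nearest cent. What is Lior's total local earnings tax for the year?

$1,774.16

Hawthornwell Canton, January 1 – February 24, 1998: 55 days → $116,000 × 0.85% × 55/365 = $148.5753
Sandhurst City, February 25 – December 31, 1998: 310 days → $116,000 × 1.65% × 310/365 = $1,625.5890
Total = $1,774.1644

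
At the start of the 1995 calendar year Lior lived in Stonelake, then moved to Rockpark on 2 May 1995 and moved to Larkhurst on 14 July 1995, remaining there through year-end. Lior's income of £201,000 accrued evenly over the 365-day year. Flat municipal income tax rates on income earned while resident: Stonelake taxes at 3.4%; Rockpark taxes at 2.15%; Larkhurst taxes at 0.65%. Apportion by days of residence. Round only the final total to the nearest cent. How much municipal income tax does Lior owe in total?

Stonelake, 1 January – 1 May 1995: 121 days → £201,000 × 3.4% × 121/365 = £2,265.5178
Rockpark, 2 May – 13 July 1995: 73 days → £201,000 × 2.15% × 73/365 = £864.3000
Larkhurst, 14 July – 31 December 1995: 171 days → £201,000 × 0.65% × 171/365 = £612.0863
Total = £3,741.9041

£3,741.90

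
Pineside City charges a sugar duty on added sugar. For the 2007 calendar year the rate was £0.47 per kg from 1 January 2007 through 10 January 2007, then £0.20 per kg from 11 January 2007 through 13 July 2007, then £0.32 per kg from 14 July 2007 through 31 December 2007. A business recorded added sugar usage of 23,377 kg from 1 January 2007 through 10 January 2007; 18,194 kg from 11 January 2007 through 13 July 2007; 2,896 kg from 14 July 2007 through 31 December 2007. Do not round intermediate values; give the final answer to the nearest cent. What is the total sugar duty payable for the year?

1 January – 10 January 2007: 23,377 kg at £0.47/kg → £10,987.19
11 January – 13 July 2007: 18,194 kg at £0.20/kg → £3,638.80
14 July – 31 December 2007: 2,896 kg at £0.32/kg → £926.72

£15,552.71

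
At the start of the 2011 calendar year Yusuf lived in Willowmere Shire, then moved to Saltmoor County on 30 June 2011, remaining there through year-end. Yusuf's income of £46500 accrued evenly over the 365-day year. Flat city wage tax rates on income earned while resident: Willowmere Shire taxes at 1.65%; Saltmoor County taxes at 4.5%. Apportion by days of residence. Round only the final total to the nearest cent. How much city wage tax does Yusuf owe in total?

Willowmere Shire, 1 January – 29 June 2011: 180 days → £46500 × 1.65% × 180/365 = £378.3699
Saltmoor County, 30 June – 31 December 2011: 185 days → £46500 × 4.5% × 185/365 = £1060.5822
Total = £1438.9521

£1438.95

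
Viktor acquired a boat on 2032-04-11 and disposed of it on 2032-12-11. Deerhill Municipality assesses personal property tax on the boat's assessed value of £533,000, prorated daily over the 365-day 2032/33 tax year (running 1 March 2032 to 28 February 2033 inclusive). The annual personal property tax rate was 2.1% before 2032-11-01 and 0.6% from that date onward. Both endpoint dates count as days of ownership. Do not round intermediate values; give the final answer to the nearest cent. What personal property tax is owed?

£6,615.04

2032-04-11 to 2032-10-31: 204 days at 2.1% → £533,000 × 2.1% × 204/365 = £6,255.8137
2032-11-01 to 2032-12-11: 41 days at 0.6% → £533,000 × 0.6% × 41/365 = £359.2274
Total = £6,615.0411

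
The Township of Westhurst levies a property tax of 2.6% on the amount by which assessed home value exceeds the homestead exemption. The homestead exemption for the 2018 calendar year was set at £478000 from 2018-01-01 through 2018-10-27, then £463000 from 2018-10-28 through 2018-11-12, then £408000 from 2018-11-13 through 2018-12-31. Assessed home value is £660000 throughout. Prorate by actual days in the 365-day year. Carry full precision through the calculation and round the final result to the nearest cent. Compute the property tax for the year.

£4993.42

2018-01-01 to 2018-10-27: 300 days, exemption £478000 → (£660000 − £478000) × 2.6% × 300/365 = £3889.3151
2018-10-28 to 2018-11-12: 16 days, exemption £463000 → (£660000 − £463000) × 2.6% × 16/365 = £224.5260
2018-11-13 to 2018-12-31: 49 days, exemption £408000 → (£660000 − £408000) × 2.6% × 49/365 = £879.5836
Total = £4993.4247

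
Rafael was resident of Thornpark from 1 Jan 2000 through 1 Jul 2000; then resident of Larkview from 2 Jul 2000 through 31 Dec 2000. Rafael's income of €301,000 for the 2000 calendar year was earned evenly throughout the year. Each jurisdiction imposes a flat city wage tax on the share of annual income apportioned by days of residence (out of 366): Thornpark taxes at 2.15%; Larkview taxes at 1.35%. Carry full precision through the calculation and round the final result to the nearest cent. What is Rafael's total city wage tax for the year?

€5,267.50

Thornpark, 1 Jan – 1 Jul 2000: 183 days → €301,000 × 2.15% × 183/366 = €3,235.7500
Larkview, 2 Jul – 31 Dec 2000: 183 days → €301,000 × 1.35% × 183/366 = €2,031.7500
Total = €5,267.5000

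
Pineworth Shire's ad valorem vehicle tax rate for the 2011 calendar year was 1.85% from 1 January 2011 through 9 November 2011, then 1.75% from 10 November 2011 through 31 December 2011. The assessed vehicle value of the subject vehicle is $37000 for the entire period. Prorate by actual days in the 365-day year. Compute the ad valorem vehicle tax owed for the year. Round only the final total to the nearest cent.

$679.23

1 January – 9 November 2011: 313 days at 1.85% → $37000 × 1.85% × 313/365 = $586.9822
10 November – 31 December 2011: 52 days at 1.75% → $37000 × 1.75% × 52/365 = $92.2466
Total = $679.2288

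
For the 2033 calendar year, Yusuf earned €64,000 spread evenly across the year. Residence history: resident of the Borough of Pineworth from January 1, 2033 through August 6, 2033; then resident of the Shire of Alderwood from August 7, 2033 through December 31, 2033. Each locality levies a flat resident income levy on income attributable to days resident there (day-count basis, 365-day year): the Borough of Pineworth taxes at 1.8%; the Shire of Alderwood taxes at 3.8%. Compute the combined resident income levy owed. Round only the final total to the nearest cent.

The Borough of Pineworth, January 1 – August 6, 2033: 218 days → €64,000 × 1.8% × 218/365 = €688.0438
The Shire of Alderwood, August 7 – December 31, 2033: 147 days → €64,000 × 3.8% × 147/365 = €979.4630
Total = €1,667.5068

€1,667.51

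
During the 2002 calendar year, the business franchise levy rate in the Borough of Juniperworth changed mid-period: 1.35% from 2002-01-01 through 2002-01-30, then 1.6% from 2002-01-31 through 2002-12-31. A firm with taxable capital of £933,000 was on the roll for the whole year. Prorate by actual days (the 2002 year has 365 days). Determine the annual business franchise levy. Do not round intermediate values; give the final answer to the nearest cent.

2002-01-01 to 2002-01-30: 30 days at 1.35% → £933,000 × 1.35% × 30/365 = £1,035.2466
2002-01-31 to 2002-12-31: 335 days at 1.6% → £933,000 × 1.6% × 335/365 = £13,701.0411
Total = £14,736.2877

£14,736.29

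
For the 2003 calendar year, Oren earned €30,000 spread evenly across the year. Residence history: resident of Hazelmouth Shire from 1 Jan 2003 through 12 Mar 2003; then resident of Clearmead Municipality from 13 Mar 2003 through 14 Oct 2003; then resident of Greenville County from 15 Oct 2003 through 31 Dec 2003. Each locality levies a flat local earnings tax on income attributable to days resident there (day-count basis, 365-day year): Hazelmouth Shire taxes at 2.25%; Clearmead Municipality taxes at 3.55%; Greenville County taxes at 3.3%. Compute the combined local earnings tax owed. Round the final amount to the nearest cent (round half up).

Hazelmouth Shire, 1 Jan – 12 Mar 2003: 71 days → €30,000 × 2.25% × 71/365 = €131.3014
Clearmead Municipality, 13 Mar – 14 Oct 2003: 216 days → €30,000 × 3.55% × 216/365 = €630.2466
Greenville County, 15 Oct – 31 Dec 2003: 78 days → €30,000 × 3.3% × 78/365 = €211.5616
Total = €973.1096

€973.11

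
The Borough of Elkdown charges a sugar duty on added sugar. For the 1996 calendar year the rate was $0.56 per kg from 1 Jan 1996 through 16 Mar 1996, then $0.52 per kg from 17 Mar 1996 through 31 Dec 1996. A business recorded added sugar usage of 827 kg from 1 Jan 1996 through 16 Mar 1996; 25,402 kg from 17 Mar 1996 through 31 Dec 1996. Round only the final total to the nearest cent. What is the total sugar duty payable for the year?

$13,672.16

1 Jan – 16 Mar 1996: 827 kg at $0.56/kg → $463.12
17 Mar – 31 Dec 1996: 25,402 kg at $0.52/kg → $13,209.04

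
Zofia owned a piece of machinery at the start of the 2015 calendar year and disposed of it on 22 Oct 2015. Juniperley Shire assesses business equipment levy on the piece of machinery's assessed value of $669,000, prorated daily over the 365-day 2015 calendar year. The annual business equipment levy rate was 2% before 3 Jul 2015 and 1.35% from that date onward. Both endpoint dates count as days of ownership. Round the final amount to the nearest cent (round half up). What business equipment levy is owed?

1 Jan – 2 Jul 2015: 183 days at 2% → $669,000 × 2% × 183/365 = $6,708.3288
3 Jul – 22 Oct 2015: 112 days at 1.35% → $669,000 × 1.35% × 112/365 = $2,771.3096
Total = $9,479.6384

$9,479.64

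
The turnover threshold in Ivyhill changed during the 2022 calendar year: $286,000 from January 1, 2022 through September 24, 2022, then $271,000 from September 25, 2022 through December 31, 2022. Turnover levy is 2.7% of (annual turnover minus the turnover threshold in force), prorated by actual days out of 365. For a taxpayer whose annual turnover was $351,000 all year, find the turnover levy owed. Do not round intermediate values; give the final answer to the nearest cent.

January 1 – September 24, 2022: 267 days, exemption $286,000 → ($351,000 − $286,000) × 2.7% × 267/365 = $1,283.7945
September 25 – December 31, 2022: 98 days, exemption $271,000 → ($351,000 − $271,000) × 2.7% × 98/365 = $579.9452
Total = $1,863.7397

$1,863.74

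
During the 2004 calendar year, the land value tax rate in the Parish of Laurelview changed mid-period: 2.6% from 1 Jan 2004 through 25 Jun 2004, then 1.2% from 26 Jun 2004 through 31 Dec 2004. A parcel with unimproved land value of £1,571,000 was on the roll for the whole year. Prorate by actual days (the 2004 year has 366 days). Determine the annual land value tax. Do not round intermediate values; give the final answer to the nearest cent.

£29,488.44

1 Jan – 25 Jun 2004: 177 days at 2.6% → £1,571,000 × 2.6% × 177/366 = £19,753.3934
26 Jun – 31 Dec 2004: 189 days at 1.2% → £1,571,000 × 1.2% × 189/366 = £9,735.0492
Total = £29,488.4426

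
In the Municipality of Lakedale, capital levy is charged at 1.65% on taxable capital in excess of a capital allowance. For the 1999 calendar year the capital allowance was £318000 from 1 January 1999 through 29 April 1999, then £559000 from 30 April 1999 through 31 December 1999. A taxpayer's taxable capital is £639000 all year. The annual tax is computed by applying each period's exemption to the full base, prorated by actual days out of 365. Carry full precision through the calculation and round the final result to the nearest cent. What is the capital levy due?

£2616.45

1 January – 29 April 1999: 119 days, exemption £318000 → (£639000 − £318000) × 1.65% × 119/365 = £1726.8041
30 April – 31 December 1999: 246 days, exemption £559000 → (£639000 − £559000) × 1.65% × 246/365 = £889.6438
Total = £2616.4479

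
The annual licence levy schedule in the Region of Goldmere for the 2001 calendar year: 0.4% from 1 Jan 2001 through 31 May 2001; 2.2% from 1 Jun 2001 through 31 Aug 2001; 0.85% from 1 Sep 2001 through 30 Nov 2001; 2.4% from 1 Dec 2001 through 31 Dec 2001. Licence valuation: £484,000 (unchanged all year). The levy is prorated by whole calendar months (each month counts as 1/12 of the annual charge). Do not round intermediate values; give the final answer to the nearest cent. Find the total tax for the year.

1 Jan – 31 May 2001: 5 months at 0.4% → £484,000 × 0.4% × 5/12 = £806.6667
1 Jun – 31 Aug 2001: 3 months at 2.2% → £484,000 × 2.2% × 3/12 = £2,662.0000
1 Sep – 30 Nov 2001: 3 months at 0.85% → £484,000 × 0.85% × 3/12 = £1,028.5000
1 Dec – 31 Dec 2001: 1 month at 2.4% → £484,000 × 2.4% × 1/12 = £968.0000
Total = £5,465.1667

£5,465.17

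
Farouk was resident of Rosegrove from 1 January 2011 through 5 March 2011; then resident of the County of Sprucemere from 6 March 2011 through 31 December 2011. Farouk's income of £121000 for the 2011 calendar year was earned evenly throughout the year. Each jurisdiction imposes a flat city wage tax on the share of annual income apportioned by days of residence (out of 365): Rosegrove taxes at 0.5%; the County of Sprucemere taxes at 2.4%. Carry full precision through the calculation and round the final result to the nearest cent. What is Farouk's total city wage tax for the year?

Rosegrove, 1 January – 5 March 2011: 64 days → £121000 × 0.5% × 64/365 = £106.0822
The County of Sprucemere, 6 March – 31 December 2011: 301 days → £121000 × 2.4% × 301/365 = £2394.8055
Total = £2500.8877

£2500.89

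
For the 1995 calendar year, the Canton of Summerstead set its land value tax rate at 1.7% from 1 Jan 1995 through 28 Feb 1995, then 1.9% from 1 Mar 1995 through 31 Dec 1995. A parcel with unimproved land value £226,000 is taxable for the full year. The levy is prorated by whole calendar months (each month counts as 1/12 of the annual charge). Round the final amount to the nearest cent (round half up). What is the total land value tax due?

1 Jan – 28 Feb 1995: 2 months at 1.7% → £226,000 × 1.7% × 2/12 = £640.3333
1 Mar – 31 Dec 1995: 10 months at 1.9% → £226,000 × 1.9% × 10/12 = £3,578.3333
Total = £4,218.6667

£4,218.67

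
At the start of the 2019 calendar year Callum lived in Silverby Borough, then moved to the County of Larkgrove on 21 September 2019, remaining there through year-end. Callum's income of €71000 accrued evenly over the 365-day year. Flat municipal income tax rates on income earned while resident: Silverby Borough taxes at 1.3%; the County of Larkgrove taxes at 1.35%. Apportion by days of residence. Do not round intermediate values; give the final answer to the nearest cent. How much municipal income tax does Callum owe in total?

€932.92

Silverby Borough, 1 January – 20 September 2019: 263 days → €71000 × 1.3% × 263/365 = €665.0658
The County of Larkgrove, 21 September – 31 December 2019: 102 days → €71000 × 1.35% × 102/365 = €267.8548
Total = €932.9205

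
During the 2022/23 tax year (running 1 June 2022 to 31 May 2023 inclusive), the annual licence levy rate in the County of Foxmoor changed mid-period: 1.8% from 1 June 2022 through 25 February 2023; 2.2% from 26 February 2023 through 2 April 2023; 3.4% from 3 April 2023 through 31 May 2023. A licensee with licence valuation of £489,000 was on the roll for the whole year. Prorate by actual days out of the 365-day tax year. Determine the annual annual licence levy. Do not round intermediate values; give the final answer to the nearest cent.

1 June 2022 – 25 February 2023: 270 days at 1.8% → £489,000 × 1.8% × 270/365 = £6,511.0685
26 February – 2 April 2023: 36 days at 2.2% → £489,000 × 2.2% × 36/365 = £1,061.0630
3 April – 31 May 2023: 59 days at 3.4% → £489,000 × 3.4% × 59/365 = £2,687.4904
Total = £10,259.6219

£10,259.62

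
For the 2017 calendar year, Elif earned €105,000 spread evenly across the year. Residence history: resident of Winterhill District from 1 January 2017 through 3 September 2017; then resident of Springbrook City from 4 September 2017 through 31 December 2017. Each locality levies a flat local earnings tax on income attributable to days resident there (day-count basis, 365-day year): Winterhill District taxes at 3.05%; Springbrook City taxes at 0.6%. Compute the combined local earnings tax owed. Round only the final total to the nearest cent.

€2,363.79

Winterhill District, 1 January – 3 September 2017: 246 days → €105,000 × 3.05% × 246/365 = €2,158.3973
Springbrook City, 4 September – 31 December 2017: 119 days → €105,000 × 0.6% × 119/365 = €205.3973
Total = €2,363.7945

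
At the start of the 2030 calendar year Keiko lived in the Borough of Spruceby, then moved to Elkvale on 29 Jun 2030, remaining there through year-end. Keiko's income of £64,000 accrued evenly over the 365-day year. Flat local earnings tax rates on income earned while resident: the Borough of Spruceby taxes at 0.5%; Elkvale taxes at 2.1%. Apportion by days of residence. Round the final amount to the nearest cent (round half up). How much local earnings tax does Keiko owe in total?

£841.82

The Borough of Spruceby, 1 Jan – 28 Jun 2030: 179 days → £64,000 × 0.5% × 179/365 = £156.9315
Elkvale, 29 Jun – 31 Dec 2030: 186 days → £64,000 × 2.1% × 186/365 = £684.8877
Total = £841.8192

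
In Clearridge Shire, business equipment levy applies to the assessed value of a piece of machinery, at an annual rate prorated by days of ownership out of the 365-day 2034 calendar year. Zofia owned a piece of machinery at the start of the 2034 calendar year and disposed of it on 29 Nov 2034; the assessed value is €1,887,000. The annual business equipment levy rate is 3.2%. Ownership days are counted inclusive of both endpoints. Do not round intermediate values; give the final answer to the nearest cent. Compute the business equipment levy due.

Days held (1 Jan – 29 Nov 2034): 333 out of 365
Tax = €1,887,000 × 3.2% × 333/365 = €55,090.0603

€55,090.06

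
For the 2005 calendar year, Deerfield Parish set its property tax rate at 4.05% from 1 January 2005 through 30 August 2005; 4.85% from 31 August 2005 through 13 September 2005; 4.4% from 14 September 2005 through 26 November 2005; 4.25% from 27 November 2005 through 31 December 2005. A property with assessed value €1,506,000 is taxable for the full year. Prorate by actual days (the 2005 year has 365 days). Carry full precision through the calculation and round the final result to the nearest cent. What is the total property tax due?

€62,812.58

1 January – 30 August 2005: 242 days at 4.05% → €1,506,000 × 4.05% × 242/365 = €40,439.1945
31 August – 13 September 2005: 14 days at 4.85% → €1,506,000 × 4.85% × 14/365 = €2,801.5726
14 September – 26 November 2005: 74 days at 4.4% → €1,506,000 × 4.4% × 74/365 = €13,434.3452
27 November – 31 December 2005: 35 days at 4.25% → €1,506,000 × 4.25% × 35/365 = €6,137.4658
Total = €62,812.5781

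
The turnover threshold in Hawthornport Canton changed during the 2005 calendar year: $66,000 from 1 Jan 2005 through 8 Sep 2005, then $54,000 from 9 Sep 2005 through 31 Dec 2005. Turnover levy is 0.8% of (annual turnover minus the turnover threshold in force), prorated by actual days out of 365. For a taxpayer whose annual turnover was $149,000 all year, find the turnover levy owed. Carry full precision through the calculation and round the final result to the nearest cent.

1 Jan – 8 Sep 2005: 251 days, exemption $66,000 → ($149,000 − $66,000) × 0.8% × 251/365 = $456.6137
9 Sep – 31 Dec 2005: 114 days, exemption $54,000 → ($149,000 − $54,000) × 0.8% × 114/365 = $237.3699
Total = $693.9836

$693.98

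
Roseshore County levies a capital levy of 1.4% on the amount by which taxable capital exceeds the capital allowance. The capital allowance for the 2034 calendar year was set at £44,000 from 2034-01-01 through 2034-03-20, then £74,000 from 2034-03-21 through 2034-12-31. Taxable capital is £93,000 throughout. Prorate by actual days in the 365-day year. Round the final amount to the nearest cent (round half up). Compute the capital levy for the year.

2034-01-01 to 2034-03-20: 79 days, exemption £44,000 → (£93,000 − £44,000) × 1.4% × 79/365 = £148.4767
2034-03-21 to 2034-12-31: 286 days, exemption £74,000 → (£93,000 − £74,000) × 1.4% × 286/365 = £208.4274
Total = £356.9041

£356.90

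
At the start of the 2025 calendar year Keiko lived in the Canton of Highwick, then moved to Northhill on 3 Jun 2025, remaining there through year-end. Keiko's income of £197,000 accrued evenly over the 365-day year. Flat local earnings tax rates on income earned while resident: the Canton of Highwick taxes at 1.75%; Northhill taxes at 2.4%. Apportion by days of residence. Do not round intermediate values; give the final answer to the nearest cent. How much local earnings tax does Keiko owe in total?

The Canton of Highwick, 1 Jan – 2 Jun 2025: 153 days → £197,000 × 1.75% × 153/365 = £1,445.1164
Northhill, 3 Jun – 31 Dec 2025: 212 days → £197,000 × 2.4% × 212/365 = £2,746.1260
Total = £4,191.2425

£4,191.24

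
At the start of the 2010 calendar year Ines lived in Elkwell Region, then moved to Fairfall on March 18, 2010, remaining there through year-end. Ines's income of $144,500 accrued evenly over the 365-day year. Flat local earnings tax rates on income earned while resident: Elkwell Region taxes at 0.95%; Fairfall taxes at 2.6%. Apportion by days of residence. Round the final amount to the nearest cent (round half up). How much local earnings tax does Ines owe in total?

Elkwell Region, January 1 – March 17, 2010: 76 days → $144,500 × 0.95% × 76/365 = $285.8329
Fairfall, March 18 – December 31, 2010: 289 days → $144,500 × 2.6% × 289/365 = $2,974.7205
Total = $3,260.5534

$3,260.55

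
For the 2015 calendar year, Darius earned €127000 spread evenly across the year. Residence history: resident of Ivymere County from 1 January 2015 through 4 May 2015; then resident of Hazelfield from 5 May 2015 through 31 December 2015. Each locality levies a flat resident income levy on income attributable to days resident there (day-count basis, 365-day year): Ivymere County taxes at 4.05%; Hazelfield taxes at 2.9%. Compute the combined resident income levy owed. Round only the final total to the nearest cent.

€4179.17

Ivymere County, 1 January – 4 May 2015: 124 days → €127000 × 4.05% × 124/365 = €1747.3808
Hazelfield, 5 May – 31 December 2015: 241 days → €127000 × 2.9% × 241/365 = €2431.7890
Total = €4179.1699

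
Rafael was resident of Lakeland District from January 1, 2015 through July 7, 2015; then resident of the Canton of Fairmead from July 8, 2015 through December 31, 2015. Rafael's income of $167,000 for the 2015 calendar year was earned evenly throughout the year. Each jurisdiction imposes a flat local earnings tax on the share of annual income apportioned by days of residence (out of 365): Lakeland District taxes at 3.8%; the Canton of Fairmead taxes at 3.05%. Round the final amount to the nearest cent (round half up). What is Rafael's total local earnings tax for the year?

$5,738.62

Lakeland District, January 1 – July 7, 2015: 188 days → $167,000 × 3.8% × 188/365 = $3,268.6247
The Canton of Fairmead, July 8 – December 31, 2015: 177 days → $167,000 × 3.05% × 177/365 = $2,469.9986
Total = $5,738.6233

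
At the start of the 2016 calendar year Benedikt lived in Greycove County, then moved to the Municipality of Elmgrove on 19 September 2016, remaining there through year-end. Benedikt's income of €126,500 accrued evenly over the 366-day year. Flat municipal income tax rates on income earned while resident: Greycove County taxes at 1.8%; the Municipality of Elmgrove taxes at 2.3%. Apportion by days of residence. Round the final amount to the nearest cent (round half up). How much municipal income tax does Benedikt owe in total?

€2,456.73

Greycove County, 1 January – 18 September 2016: 262 days → €126,500 × 1.8% × 262/366 = €1,629.9836
The Municipality of Elmgrove, 19 September – 31 December 2016: 104 days → €126,500 × 2.3% × 104/366 = €826.7432
Total = €2,456.7268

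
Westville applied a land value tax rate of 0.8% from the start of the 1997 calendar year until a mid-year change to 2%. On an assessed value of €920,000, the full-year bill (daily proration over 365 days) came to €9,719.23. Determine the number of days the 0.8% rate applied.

Let d = days at the first rate; then 365 − d days at the second rate.
€920,000 × [0.8%·d + 2%·(365−d)] / 365 = €9,719.23
Solving gives d = 287, so the new rate took effect on 15 Oct 1997.

287 days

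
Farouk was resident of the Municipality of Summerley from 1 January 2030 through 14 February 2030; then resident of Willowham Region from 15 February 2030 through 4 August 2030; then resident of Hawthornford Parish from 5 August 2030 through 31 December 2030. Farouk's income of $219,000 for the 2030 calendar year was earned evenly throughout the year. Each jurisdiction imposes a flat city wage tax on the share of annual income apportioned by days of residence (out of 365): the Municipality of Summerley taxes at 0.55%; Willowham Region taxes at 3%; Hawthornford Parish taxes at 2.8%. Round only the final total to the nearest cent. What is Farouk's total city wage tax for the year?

$5,729.70

The Municipality of Summerley, 1 January – 14 February 2030: 45 days → $219,000 × 0.55% × 45/365 = $148.5000
Willowham Region, 15 February – 4 August 2030: 171 days → $219,000 × 3% × 171/365 = $3,078.0000
Hawthornford Parish, 5 August – 31 December 2030: 149 days → $219,000 × 2.8% × 149/365 = $2,503.2000
Total = $5,729.7000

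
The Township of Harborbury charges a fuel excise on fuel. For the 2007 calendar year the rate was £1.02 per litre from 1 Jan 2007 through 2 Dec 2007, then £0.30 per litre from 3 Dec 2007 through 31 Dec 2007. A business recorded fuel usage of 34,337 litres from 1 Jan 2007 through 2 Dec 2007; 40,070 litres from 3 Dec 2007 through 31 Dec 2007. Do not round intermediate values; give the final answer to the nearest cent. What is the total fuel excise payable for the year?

1 Jan – 2 Dec 2007: 34,337 litres at £1.02/litre → £35023.74
3 Dec – 31 Dec 2007: 40,070 litres at £0.30/litre → £12021.00

£47044.74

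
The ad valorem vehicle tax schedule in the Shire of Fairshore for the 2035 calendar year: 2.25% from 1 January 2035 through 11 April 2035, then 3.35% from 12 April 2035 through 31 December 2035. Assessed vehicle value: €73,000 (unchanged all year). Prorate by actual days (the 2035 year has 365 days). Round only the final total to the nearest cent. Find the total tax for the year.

1 January – 11 April 2035: 101 days at 2.25% → €73,000 × 2.25% × 101/365 = €454.5000
12 April – 31 December 2035: 264 days at 3.35% → €73,000 × 3.35% × 264/365 = €1,768.8000
Total = €2,223.3000

€2,223.30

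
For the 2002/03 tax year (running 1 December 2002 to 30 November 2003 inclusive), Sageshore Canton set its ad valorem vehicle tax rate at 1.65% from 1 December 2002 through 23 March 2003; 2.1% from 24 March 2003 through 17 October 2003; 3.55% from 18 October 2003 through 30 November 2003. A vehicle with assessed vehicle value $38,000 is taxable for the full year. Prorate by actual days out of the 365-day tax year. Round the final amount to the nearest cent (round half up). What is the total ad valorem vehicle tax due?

1 December 2002 – 23 March 2003: 113 days at 1.65% → $38,000 × 1.65% × 113/365 = $194.1123
24 March – 17 October 2003: 208 days at 2.1% → $38,000 × 2.1% × 208/365 = $454.7507
18 October – 30 November 2003: 44 days at 3.55% → $38,000 × 3.55% × 44/365 = $162.6192
Total = $811.4822

$811.48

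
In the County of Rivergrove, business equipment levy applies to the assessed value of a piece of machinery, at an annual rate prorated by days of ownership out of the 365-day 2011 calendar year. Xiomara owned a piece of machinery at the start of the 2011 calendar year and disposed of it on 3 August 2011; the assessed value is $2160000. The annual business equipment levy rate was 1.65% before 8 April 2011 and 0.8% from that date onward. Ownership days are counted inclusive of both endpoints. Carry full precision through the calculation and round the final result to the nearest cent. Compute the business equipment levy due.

$15057.86

1 January – 7 April 2011: 97 days at 1.65% → $2160000 × 1.65% × 97/365 = $9471.4521
8 April – 3 August 2011: 118 days at 0.8% → $2160000 × 0.8% × 118/365 = $5586.4110
Total = $15057.8630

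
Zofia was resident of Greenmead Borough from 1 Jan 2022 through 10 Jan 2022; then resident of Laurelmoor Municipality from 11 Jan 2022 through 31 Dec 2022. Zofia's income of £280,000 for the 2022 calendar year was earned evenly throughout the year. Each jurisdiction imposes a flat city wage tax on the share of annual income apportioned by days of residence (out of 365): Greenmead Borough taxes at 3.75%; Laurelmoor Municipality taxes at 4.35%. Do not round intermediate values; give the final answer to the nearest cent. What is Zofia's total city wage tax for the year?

£12,133.97

Greenmead Borough, 1 Jan – 10 Jan 2022: 10 days → £280,000 × 3.75% × 10/365 = £287.6712
Laurelmoor Municipality, 11 Jan – 31 Dec 2022: 355 days → £280,000 × 4.35% × 355/365 = £11,846.3014
Total = £12,133.9726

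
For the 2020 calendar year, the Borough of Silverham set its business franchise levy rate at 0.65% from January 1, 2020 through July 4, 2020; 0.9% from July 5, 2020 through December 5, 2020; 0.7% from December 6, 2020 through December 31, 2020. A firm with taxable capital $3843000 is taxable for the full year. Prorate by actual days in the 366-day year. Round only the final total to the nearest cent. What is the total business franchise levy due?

$29158.50

January 1 – July 4, 2020: 186 days at 0.65% → $3843000 × 0.65% × 186/366 = $12694.5000
July 5 – December 5, 2020: 154 days at 0.9% → $3843000 × 0.9% × 154/366 = $14553.0000
December 6 – December 31, 2020: 26 days at 0.7% → $3843000 × 0.7% × 26/366 = $1911.0000
Total = $29158.5000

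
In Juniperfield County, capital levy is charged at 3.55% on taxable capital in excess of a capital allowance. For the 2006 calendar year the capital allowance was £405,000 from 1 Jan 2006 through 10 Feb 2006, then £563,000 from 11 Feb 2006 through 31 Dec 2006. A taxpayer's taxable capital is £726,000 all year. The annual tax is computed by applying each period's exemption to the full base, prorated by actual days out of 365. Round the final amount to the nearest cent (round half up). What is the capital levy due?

1 Jan – 10 Feb 2006: 41 days, exemption £405,000 → (£726,000 − £405,000) × 3.55% × 41/365 = £1,280.0425
11 Feb – 31 Dec 2006: 324 days, exemption £563,000 → (£726,000 − £563,000) × 3.55% × 324/365 = £5,136.5096
Total = £6,416.5521

£6,416.55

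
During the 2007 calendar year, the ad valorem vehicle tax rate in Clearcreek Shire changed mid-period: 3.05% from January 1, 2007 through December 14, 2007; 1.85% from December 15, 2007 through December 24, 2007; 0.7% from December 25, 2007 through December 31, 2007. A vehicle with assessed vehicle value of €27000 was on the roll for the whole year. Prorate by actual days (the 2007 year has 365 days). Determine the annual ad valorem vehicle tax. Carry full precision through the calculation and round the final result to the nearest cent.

€802.45

January 1 – December 14, 2007: 348 days at 3.05% → €27000 × 3.05% × 348/365 = €785.1452
December 15 – December 24, 2007: 10 days at 1.85% → €27000 × 1.85% × 10/365 = €13.6849
December 25 – December 31, 2007: 7 days at 0.7% → €27000 × 0.7% × 7/365 = €3.6247
Total = €802.4548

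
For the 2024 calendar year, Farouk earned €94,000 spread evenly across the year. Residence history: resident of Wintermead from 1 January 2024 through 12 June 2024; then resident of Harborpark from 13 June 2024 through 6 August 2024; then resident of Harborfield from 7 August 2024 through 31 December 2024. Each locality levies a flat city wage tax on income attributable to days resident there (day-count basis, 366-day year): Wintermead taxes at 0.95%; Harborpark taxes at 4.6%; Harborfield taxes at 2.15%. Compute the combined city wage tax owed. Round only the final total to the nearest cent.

€1,861.64

Wintermead, 1 January – 12 June 2024: 164 days → €94,000 × 0.95% × 164/366 = €400.1421
Harborpark, 13 June – 6 August 2024: 55 days → €94,000 × 4.6% × 55/366 = €649.7814
Harborfield, 7 August – 31 December 2024: 147 days → €94,000 × 2.15% × 147/366 = €811.7131
Total = €1,861.6366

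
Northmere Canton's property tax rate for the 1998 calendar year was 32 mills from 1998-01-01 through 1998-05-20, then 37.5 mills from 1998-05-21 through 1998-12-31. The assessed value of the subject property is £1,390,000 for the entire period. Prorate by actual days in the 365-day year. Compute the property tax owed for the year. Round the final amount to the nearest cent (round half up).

£49,192.67

1998-01-01 to 1998-05-20: 140 days at 32 mills → £1,390,000 × 3.2% × 140/365 = £17,060.8219
1998-05-21 to 1998-12-31: 225 days at 37.5 mills → £1,390,000 × 3.75% × 225/365 = £32,131.8493
Total = £49,192.6712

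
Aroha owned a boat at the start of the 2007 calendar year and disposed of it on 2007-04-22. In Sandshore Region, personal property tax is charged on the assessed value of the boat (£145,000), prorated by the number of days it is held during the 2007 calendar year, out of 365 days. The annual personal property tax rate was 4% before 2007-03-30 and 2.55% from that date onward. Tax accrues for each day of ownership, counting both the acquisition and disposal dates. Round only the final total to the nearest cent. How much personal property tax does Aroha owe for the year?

2007-01-01 to 2007-03-29: 88 days at 4% → £145,000 × 4% × 88/365 = £1,398.3562
2007-03-30 to 2007-04-22: 24 days at 2.55% → £145,000 × 2.55% × 24/365 = £243.1233
Total = £1,641.4795

£1,641.48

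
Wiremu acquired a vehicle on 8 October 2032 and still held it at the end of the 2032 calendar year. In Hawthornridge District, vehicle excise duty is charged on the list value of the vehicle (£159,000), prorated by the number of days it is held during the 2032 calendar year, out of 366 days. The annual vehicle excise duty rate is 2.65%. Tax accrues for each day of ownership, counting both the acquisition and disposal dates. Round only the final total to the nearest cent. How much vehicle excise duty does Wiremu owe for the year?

£978.55

Days held (8 October – 31 December 2032): 85 out of 366
Tax = £159,000 × 2.65% × 85/366 = £978.5451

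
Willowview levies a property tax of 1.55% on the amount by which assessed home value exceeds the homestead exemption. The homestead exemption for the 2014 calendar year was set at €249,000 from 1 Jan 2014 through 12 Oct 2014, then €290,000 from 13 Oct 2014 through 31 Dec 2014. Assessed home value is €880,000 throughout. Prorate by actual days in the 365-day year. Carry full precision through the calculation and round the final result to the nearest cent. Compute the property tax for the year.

1 Jan – 12 Oct 2014: 285 days, exemption €249,000 → (€880,000 − €249,000) × 1.55% × 285/365 = €7,636.8288
13 Oct – 31 Dec 2014: 80 days, exemption €290,000 → (€880,000 − €290,000) × 1.55% × 80/365 = €2,004.3836
Total = €9,641.2123

€9,641.21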